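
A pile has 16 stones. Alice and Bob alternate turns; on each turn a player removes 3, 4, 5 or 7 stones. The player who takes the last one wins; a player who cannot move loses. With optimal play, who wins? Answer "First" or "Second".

First

Mark each pile size as W (mover wins) or L (mover loses):
i:   0  1  2  3  4  5  6  7  8  9 10 11 12 13 14 15 16
     L  L  L  W  W  W  W  W  W  W  L  L  L  W  W  W  W
Position 16 is W, so the first player wins.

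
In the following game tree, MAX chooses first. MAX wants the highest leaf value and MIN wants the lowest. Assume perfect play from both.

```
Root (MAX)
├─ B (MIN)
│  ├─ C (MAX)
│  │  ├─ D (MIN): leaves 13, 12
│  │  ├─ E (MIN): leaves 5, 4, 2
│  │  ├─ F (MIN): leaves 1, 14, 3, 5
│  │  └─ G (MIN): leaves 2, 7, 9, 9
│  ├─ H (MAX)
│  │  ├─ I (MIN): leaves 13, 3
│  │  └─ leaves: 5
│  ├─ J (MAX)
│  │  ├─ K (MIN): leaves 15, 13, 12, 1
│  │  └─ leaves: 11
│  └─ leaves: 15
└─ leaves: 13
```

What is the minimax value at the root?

13

D (MIN): min(13, 12) = 12
E (MIN): min(5, 4, 2) = 2
F (MIN): min(1, 14, 3, 5) = 1
G (MIN): min(2, 7, 9, 9) = 2
C (MAX): max(12, 2, 1, 2) = 12
I (MIN): min(13, 3) = 3
H (MAX): max(3, 5) = 5
K (MIN): min(15, 13, 12, 1) = 1
J (MAX): max(1, 11) = 11
B (MIN): min(12, 5, 11, 15) = 5
Root (MAX): max(5, 13) = 13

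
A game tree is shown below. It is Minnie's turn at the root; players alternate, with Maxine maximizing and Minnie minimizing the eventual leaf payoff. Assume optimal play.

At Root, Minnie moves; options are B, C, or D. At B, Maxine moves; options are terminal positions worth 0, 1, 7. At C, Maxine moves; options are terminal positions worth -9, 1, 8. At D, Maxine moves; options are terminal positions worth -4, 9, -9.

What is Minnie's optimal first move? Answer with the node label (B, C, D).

B

B (Maxine): max(0, 1, 7) = 7
C (Maxine): max(-9, 1, 8) = 8
D (Maxine): max(-4, 9, -9) = 9
Root (Minnie): min(7, 8, 9) = 7
Minnie picks the child with the lowest value: B (value 7).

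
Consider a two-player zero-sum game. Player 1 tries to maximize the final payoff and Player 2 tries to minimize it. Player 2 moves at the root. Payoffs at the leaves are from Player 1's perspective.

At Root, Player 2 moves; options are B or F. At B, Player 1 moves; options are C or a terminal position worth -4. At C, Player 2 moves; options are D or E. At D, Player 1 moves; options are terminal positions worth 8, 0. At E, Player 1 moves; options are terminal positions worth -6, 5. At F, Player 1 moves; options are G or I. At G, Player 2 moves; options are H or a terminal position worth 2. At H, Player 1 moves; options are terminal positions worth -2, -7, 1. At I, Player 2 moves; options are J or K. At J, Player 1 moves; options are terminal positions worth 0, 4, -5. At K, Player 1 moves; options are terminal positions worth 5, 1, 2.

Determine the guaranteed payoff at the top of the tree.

4

D (Player 1): max(8, 0) = 8
E (Player 1): max(-6, 5) = 5
C (Player 2): min(8, 5) = 5
B (Player 1): max(5, -4) = 5
H (Player 1): max(-2, -7, 1) = 1
G (Player 2): min(1, 2) = 1
J (Player 1): max(0, 4, -5) = 4
K (Player 1): max(5, 1, 2) = 5
I (Player 2): min(4, 5) = 4
F (Player 1): max(1, 4) = 4
Root (Player 2): min(5, 4) = 4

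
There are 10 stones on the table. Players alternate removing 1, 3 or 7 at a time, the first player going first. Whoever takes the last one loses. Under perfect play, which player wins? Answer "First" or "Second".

First

W/L table (W = player to move can force a win):
i:   0  1  2  3  4  5  6  7  8  9 10
     W  L  W  L  W  L  W  L  W  L  W
Position 10 is W, so the first player wins.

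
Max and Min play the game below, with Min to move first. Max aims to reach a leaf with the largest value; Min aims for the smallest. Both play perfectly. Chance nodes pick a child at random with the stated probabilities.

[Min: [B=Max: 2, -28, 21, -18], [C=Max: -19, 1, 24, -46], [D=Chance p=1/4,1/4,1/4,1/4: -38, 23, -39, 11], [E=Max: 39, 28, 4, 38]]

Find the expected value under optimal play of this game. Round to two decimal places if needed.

-10.75

B (Max): max(2, -28, 21, -18) = 21
C (Max): max(-19, 1, 24, -46) = 24
D (Chance): 1/4·-38 + 1/4·23 + 1/4·-39 + 1/4·11 = -10.75
E (Max): max(39, 28, 4, 38) = 39
Root (Min): min(21, 24, -10.75, 39) = -10.75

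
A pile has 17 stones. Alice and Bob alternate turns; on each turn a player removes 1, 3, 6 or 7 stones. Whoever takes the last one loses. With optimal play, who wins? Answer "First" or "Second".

Second

i:   0  1  2  3  4  5  6  7  8  9 10 11 12 13 14 15 16 17
     W  L  W  L  W  L  W  W  W  W  W  W  W  L  W  L  W  L
Position 17 is L, so the second player wins.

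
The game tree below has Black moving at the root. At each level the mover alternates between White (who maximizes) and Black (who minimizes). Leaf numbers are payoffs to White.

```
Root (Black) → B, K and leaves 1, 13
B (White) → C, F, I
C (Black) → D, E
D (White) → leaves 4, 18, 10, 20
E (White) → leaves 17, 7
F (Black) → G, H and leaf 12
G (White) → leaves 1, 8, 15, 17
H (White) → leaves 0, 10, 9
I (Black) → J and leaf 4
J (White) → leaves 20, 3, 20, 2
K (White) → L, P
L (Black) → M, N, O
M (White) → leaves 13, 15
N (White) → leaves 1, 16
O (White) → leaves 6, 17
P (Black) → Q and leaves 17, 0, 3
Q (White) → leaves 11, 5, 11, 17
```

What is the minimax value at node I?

4

J: max(20, 3, 20, 2) = 20
I: min(20, 4) = 4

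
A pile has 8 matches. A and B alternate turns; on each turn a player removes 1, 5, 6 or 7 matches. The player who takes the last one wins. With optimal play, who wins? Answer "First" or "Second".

First

Positions where the player to move wins (W) vs loses (L):
i:   0  1  2  3  4  5  6  7  8
     L  W  L  W  L  W  W  W  W
Position 8 is W, so the first player wins.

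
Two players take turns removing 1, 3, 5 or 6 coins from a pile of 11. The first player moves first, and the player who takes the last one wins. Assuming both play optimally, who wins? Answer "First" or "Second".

Second

Positions where the player to move wins (W) vs loses (L):
i:   0  1  2  3  4  5  6  7  8  9 10 11
     L  W  L  W  L  W  W  W  W  W  W  L
Position 11 is L, so the second player wins.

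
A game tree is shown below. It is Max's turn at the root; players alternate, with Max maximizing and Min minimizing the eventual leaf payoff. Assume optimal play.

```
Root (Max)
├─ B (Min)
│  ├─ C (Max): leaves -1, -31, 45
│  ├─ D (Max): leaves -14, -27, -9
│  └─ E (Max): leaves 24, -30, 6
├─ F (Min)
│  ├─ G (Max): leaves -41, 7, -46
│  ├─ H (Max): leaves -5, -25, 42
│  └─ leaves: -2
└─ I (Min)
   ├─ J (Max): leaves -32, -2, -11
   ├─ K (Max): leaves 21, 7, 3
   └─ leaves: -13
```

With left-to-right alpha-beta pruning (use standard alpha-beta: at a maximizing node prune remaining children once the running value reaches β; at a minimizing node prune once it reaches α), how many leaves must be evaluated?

C [α=-∞,β=+∞]: v=45
D [α=-∞,β=45]: v=-9
E [α=-∞,β=-9]: v=24 after child 1 ≥ β → β-cutoff, skip 2
B [α=-∞,β=+∞]: v=-9
G [α=-9,β=+∞]: v=7
H [α=-9,β=7]: v=42
F [α=-9,β=+∞]: v=-2
J [α=-2,β=+∞]: v=-2
I [α=-2,β=+∞]: v=-2 after child 1 ≤ α → α-cutoff, skip 2
Root [α=-∞,β=+∞]: v=-2
Leaves evaluated: 17 of 23.

17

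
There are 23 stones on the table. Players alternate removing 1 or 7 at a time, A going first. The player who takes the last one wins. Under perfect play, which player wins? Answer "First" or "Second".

Compute winning (W) and losing (L) positions by backward induction:
i:   0  1  2  3  4  5  6  7  8  9 10 11 12 13 14 15 16 17 18 19 20 21 22 23
     L  W  L  W  L  W  L  W  L  W  L  W  L  W  L  W  L  W  L  W  L  W  L  W
Position 23 is W, so the first player wins.

First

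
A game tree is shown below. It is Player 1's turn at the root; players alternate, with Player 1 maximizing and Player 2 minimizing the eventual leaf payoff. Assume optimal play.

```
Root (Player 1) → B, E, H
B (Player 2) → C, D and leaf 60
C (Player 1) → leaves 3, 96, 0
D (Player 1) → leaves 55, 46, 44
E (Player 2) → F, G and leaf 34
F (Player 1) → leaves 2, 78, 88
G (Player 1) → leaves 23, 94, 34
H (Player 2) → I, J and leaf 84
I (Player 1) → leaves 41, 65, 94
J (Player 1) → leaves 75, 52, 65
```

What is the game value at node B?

C: max(3, 96, 0) = 96
D: max(55, 46, 44) = 55
B: min(96, 55, 60) = 55

55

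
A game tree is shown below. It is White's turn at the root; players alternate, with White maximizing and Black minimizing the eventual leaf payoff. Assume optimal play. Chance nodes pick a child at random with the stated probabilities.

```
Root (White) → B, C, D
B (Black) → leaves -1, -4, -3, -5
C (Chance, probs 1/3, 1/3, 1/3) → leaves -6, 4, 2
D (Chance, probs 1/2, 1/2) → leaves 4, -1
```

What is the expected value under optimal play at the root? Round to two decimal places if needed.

1.5

B (Black): min(-1, -4, -3, -5) = -5
C (Chance): 1/3·-6 + 1/3·4 + 1/3·2 = 0
D (Chance): 1/2·4 + 1/2·-1 = 1.5
Root (White): max(-5, 0, 1.5) = 1.5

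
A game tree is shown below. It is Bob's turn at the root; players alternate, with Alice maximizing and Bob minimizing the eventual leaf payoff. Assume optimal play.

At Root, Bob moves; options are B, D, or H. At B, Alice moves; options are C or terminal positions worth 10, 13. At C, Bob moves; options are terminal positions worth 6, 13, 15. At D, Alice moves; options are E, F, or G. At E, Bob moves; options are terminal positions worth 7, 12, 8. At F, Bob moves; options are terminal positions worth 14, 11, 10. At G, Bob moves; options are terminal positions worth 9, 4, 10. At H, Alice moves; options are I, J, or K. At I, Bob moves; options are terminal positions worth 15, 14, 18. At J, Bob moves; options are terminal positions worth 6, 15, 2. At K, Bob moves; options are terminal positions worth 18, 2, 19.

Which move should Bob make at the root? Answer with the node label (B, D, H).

D

C (Bob): min(6, 13, 15) = 6
B (Alice): max(6, 10, 13) = 13
E (Bob): min(7, 12, 8) = 7
F (Bob): min(14, 11, 10) = 10
G (Bob): min(9, 4, 10) = 4
D (Alice): max(7, 10, 4) = 10
I (Bob): min(15, 14, 18) = 14
J (Bob): min(6, 15, 2) = 2
K (Bob): min(18, 2, 19) = 2
H (Alice): max(14, 2, 2) = 14
Root (Bob): min(13, 10, 14) = 10
Bob picks the child with the lowest value: D (value 10).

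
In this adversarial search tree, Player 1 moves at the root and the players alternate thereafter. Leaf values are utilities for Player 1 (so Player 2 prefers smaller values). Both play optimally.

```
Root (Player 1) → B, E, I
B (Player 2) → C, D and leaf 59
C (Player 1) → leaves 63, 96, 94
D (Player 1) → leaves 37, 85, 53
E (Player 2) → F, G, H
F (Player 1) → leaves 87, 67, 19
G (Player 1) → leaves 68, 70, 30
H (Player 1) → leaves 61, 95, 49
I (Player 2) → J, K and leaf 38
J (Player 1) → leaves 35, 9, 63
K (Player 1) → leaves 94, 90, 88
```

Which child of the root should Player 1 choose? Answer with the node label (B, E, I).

C (Player 1): max(63, 96, 94) = 96
D (Player 1): max(37, 85, 53) = 85
B (Player 2): min(96, 85, 59) = 59
F (Player 1): max(87, 67, 19) = 87
G (Player 1): max(68, 70, 30) = 70
H (Player 1): max(61, 95, 49) = 95
E (Player 2): min(87, 70, 95) = 70
J (Player 1): max(35, 9, 63) = 63
K (Player 1): max(94, 90, 88) = 94
I (Player 2): min(63, 94, 38) = 38
Root (Player 1): max(59, 70, 38) = 70
Player 1 picks the child with the highest value: E (value 70).

E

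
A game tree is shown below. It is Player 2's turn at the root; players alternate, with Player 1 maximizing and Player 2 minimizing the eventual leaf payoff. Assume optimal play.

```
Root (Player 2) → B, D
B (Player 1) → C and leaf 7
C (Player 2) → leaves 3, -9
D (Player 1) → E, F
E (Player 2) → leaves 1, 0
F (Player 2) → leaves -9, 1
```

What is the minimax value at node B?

C: min(3, -9) = -9
B: max(-9, 7) = 7

7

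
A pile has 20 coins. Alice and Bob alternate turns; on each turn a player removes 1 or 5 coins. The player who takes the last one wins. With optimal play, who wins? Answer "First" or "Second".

W/L table (W = player to move can force a win):
i:   0  1  2  3  4  5  6  7  8  9 10 11 12 13 14 15 16 17 18 19 20
     L  W  L  W  L  W  L  W  L  W  L  W  L  W  L  W  L  W  L  W  L
Position 20 is L, so the second player wins.

Second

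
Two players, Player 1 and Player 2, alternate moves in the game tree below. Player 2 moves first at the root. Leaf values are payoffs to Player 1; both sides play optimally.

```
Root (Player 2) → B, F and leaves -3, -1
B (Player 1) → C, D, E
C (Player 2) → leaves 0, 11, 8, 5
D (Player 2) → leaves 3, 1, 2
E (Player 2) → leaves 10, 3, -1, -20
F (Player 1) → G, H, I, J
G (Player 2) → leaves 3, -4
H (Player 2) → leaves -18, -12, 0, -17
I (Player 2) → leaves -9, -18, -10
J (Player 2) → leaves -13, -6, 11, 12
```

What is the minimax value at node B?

1

C: min(0, 11, 8, 5) = 0
D: min(3, 1, 2) = 1
E: min(10, 3, -1, -20) = -20
B: max(0, 1, -20) = 1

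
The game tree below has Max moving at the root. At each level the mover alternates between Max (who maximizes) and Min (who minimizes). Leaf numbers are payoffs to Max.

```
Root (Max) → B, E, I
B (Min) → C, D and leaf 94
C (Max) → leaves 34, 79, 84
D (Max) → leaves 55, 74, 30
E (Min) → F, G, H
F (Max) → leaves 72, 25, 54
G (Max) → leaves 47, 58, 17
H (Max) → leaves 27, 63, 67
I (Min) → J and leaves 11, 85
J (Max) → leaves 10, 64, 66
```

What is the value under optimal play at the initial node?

C (Max): max(34, 79, 84) = 84
D (Max): max(55, 74, 30) = 74
B (Min): min(84, 74, 94) = 74
F (Max): max(72, 25, 54) = 72
G (Max): max(47, 58, 17) = 58
H (Max): max(27, 63, 67) = 67
E (Min): min(72, 58, 67) = 58
J (Max): max(10, 64, 66) = 66
I (Min): min(66, 11, 85) = 11
Root (Max): max(74, 58, 11) = 74

74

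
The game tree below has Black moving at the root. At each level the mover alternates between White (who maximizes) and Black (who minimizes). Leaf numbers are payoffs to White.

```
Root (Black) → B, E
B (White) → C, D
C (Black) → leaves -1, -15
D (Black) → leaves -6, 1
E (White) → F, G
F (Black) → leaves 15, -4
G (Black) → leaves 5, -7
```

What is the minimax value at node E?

-4

F: min(15, -4) = -4
G: min(5, -7) = -7
E: max(-4, -7) = -4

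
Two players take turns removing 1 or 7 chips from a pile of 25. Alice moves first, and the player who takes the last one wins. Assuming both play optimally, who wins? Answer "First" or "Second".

Mark each pile size as W (mover wins) or L (mover loses):
i:   0  1  2  3  4  5  6  7  8  9 10 11 12 13 14 15 16 17 18 19 20 21 22 23 24 25
     L  W  L  W  L  W  L  W  L  W  L  W  L  W  L  W  L  W  L  W  L  W  L  W  L  W
Position 25 is W, so the first player wins.

First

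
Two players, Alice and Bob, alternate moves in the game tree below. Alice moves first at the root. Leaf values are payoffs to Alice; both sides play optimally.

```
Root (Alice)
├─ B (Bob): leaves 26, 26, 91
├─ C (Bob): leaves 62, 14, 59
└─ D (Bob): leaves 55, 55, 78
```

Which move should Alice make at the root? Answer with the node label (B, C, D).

D

B (Bob): min(26, 26, 91) = 26
C (Bob): min(62, 14, 59) = 14
D (Bob): min(55, 55, 78) = 55
Root (Alice): max(26, 14, 55) = 55
Alice picks the child with the highest value: D (value 55).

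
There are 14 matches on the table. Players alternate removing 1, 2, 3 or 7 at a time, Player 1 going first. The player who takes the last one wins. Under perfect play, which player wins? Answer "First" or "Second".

First

Mark each pile size as W (mover wins) or L (mover loses):
i:   0  1  2  3  4  5  6  7  8  9 10 11 12 13 14
     L  W  W  W  L  W  W  W  L  W  W  W  L  W  W
Position 14 is W, so the first player wins.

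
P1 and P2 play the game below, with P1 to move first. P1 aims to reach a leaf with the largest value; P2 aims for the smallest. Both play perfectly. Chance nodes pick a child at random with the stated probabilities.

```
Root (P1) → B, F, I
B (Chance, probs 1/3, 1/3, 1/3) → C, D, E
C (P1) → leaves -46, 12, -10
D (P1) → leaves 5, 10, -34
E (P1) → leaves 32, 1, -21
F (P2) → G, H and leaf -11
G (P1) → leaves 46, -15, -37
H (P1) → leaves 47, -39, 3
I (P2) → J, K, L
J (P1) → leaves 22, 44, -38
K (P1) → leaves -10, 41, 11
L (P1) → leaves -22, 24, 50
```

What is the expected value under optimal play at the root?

41

C (P1): max(-46, 12, -10) = 12
D (P1): max(5, 10, -34) = 10
E (P1): max(32, 1, -21) = 32
B (Chance): 1/3·12 + 1/3·10 + 1/3·32 = 18
G (P1): max(46, -15, -37) = 46
H (P1): max(47, -39, 3) = 47
F (P2): min(46, 47, -11) = -11
J (P1): max(22, 44, -38) = 44
K (P1): max(-10, 41, 11) = 41
L (P1): max(-22, 24, 50) = 50
I (P2): min(44, 41, 50) = 41
Root (P1): max(18, -11, 41) = 41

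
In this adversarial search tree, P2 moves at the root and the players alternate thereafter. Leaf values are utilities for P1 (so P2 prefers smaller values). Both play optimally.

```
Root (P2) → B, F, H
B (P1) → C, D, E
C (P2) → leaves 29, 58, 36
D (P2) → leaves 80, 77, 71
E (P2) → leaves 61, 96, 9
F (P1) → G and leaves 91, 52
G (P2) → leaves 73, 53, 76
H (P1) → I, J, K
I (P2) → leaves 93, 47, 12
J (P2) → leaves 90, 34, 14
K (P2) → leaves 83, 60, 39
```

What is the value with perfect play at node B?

71

C: min(29, 58, 36) = 29
D: min(80, 77, 71) = 71
E: min(61, 96, 9) = 9
B: max(29, 71, 9) = 71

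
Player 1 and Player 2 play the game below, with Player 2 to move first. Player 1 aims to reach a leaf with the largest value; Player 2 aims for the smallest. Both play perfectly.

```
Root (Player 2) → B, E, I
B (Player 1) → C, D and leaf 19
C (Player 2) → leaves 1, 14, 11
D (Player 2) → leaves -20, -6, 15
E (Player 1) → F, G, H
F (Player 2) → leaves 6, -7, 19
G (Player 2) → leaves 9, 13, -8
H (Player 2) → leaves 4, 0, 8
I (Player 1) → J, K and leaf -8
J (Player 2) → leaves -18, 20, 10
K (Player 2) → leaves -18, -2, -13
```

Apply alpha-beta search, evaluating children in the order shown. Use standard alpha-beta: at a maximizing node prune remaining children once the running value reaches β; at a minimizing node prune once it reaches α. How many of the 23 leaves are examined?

C [α=-∞,β=+∞]: v=1
D [α=1,β=+∞]: v=-20 after child 1 ≤ α → α-cutoff, skip 2
B [α=-∞,β=+∞]: v=19
F [α=-∞,β=19]: v=-7
G [α=-7,β=19]: v=-8
H [α=-7,β=19]: v=0
E [α=-∞,β=19]: v=0
J [α=-∞,β=0]: v=-18
K [α=-18,β=0]: v=-18 after child 1 ≤ α → α-cutoff, skip 2
I [α=-∞,β=0]: v=-8
Root [α=-∞,β=+∞]: v=-8
Leaves evaluated: 19 of 23.

19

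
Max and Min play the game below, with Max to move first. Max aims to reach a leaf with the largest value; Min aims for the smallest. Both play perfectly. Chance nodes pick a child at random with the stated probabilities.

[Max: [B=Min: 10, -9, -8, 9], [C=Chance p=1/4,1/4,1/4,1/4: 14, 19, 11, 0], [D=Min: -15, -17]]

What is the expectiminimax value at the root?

B (Min): min(10, -9, -8, 9) = -9
C (Chance): 1/4·14 + 1/4·19 + 1/4·11 + 1/4·0 = 11
D (Min): min(-15, -17) = -17
Root (Max): max(-9, 11, -17) = 11

11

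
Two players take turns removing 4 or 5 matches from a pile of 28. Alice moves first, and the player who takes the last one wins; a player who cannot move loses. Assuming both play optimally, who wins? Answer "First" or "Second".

Second

i:   0  1  2  3  4  5  6  7  8  9 10 11 12 13 14 15 16 17 18 19 20 21 22 23 24 25 26 27 28
     L  L  L  L  W  W  W  W  W  L  L  L  L  W  W  W  W  W  L  L  L  L  W  W  W  W  W  L  L
Position 28 is L, so the second player wins.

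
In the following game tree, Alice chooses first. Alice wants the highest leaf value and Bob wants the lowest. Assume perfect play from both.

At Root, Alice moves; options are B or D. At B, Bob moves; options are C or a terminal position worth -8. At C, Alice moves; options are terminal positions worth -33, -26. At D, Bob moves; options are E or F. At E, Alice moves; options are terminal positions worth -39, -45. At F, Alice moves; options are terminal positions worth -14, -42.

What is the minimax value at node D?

-39

E: max(-39, -45) = -39
F: max(-14, -42) = -14
D: min(-39, -14) = -39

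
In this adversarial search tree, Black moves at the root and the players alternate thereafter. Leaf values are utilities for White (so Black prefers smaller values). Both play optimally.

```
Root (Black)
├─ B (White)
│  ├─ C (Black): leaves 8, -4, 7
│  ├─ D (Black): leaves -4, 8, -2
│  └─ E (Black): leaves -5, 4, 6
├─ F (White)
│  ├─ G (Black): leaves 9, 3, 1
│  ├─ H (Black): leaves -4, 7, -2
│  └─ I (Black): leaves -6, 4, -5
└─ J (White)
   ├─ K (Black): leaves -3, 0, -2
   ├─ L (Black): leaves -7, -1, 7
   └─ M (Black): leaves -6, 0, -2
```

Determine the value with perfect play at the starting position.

-4

C (Black): min(8, -4, 7) = -4
D (Black): min(-4, 8, -2) = -4
E (Black): min(-5, 4, 6) = -5
B (White): max(-4, -4, -5) = -4
G (Black): min(9, 3, 1) = 1
H (Black): min(-4, 7, -2) = -4
I (Black): min(-6, 4, -5) = -6
F (White): max(1, -4, -6) = 1
K (Black): min(-3, 0, -2) = -3
L (Black): min(-7, -1, 7) = -7
M (Black): min(-6, 0, -2) = -6
J (White): max(-3, -7, -6) = -3
Root (Black): min(-4, 1, -3) = -4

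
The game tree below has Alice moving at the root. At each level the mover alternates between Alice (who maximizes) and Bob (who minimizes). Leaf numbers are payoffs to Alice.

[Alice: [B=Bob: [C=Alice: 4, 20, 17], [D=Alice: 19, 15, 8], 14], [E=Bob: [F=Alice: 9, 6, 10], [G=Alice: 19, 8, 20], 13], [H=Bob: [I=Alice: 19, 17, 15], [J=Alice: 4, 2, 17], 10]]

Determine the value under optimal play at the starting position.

14

C (Alice): max(4, 20, 17) = 20
D (Alice): max(19, 15, 8) = 19
B (Bob): min(20, 19, 14) = 14
F (Alice): max(9, 6, 10) = 10
G (Alice): max(19, 8, 20) = 20
E (Bob): min(10, 20, 13) = 10
I (Alice): max(19, 17, 15) = 19
J (Alice): max(4, 2, 17) = 17
H (Bob): min(19, 17, 10) = 10
Root (Alice): max(14, 10, 10) = 14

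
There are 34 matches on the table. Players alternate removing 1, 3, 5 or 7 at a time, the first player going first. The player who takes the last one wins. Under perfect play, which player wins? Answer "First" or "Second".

Second

W/L table (W = player to move can force a win):
i:   0  1  2  3  4  5  6  7  8  9 10 11 12 13 14 15 16 17 18 19 20 21 22 23 24 25 26 27 28 29 30 31 32 33 34
     L  W  L  W  L  W  L  W  L  W  L  W  L  W  L  W  L  W  L  W  L  W  L  W  L  W  L  W  L  W  L  W  L  W  L
Position 34 is L, so the second player wins.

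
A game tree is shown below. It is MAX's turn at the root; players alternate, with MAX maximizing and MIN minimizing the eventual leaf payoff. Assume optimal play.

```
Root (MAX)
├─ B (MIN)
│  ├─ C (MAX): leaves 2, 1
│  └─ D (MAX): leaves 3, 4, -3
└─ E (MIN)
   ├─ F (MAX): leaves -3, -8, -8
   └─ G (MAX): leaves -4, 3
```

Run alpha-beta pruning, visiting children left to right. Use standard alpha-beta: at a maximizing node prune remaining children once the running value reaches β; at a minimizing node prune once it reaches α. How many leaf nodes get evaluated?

C [α=-∞,β=+∞]: v=2
D [α=-∞,β=2]: v=3 after child 1 ≥ β → β-cutoff, skip 2
B [α=-∞,β=+∞]: v=2
F [α=2,β=+∞]: v=-3
E [α=2,β=+∞]: v=-3 after child 1 ≤ α → α-cutoff, skip 1
Root [α=-∞,β=+∞]: v=2
Leaves evaluated: 6 of 10.

6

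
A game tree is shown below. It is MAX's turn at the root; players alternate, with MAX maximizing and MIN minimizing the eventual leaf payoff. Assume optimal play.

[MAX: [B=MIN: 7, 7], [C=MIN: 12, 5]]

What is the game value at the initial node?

B (MIN): min(7, 7) = 7
C (MIN): min(12, 5) = 5
Root (MAX): max(7, 5) = 7

7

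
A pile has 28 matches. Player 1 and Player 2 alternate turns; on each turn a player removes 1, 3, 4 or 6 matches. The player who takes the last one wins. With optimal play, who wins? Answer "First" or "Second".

W/L table (W = player to move can force a win):
i:   0  1  2  3  4  5  6  7  8  9 10 11 12 13 14 15 16 17 18 19 20 21 22 23 24 25 26 27 28
     L  W  L  W  W  W  W  L  W  L  W  W  W  W  L  W  L  W  W  W  W  L  W  L  W  W  W  W  L
Position 28 is L, so the second player wins.

Second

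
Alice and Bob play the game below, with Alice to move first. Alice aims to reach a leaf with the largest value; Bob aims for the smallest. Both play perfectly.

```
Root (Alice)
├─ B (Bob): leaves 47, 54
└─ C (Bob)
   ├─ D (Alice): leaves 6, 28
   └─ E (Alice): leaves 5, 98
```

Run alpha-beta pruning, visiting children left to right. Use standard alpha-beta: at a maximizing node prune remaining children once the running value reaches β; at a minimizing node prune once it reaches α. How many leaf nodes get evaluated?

B [α=-∞,β=+∞]: v=47
D [α=47,β=+∞]: v=28
C [α=47,β=+∞]: v=28 after child 1 ≤ α → α-cutoff, skip 1
Root [α=-∞,β=+∞]: v=47
Leaves evaluated: 4 of 6.

4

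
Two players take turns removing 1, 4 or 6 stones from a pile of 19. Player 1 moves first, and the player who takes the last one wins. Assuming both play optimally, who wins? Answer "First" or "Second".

Mark each pile size as W (mover wins) or L (mover loses):
i:   0  1  2  3  4  5  6  7  8  9 10 11 12 13 14 15 16 17 18 19
     L  W  L  W  W  L  W  L  W  W  L  W  L  W  W  L  W  L  W  W
Position 19 is W, so the first player wins.

First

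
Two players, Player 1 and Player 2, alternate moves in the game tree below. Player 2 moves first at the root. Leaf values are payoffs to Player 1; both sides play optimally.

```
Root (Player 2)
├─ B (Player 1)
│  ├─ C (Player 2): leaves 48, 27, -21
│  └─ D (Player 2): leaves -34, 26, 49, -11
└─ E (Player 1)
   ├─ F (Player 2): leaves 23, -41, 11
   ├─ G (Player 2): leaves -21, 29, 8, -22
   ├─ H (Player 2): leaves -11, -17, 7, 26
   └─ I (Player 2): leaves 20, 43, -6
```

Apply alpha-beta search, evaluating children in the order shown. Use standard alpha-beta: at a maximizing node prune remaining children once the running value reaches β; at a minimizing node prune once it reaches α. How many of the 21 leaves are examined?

15

C [α=-∞,β=+∞]: v=-21
D [α=-21,β=+∞]: v=-34 after child 1 ≤ α → α-cutoff, skip 3
B [α=-∞,β=+∞]: v=-21
F [α=-∞,β=-21]: v=-41
G [α=-41,β=-21]: v=-22
H [α=-22,β=-21]: v=-17
E [α=-∞,β=-21]: v=-17 after child 3 ≥ β → β-cutoff, skip 1
Root [α=-∞,β=+∞]: v=-21
Leaves evaluated: 15 of 21.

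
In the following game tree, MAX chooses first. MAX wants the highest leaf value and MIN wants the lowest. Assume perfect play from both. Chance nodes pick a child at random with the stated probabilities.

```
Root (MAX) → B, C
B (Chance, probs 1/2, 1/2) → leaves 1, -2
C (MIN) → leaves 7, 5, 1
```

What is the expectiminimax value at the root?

B (Chance): 1/2·1 + 1/2·-2 = -0.5
C (MIN): min(7, 5, 1) = 1
Root (MAX): max(-0.5, 1) = 1

1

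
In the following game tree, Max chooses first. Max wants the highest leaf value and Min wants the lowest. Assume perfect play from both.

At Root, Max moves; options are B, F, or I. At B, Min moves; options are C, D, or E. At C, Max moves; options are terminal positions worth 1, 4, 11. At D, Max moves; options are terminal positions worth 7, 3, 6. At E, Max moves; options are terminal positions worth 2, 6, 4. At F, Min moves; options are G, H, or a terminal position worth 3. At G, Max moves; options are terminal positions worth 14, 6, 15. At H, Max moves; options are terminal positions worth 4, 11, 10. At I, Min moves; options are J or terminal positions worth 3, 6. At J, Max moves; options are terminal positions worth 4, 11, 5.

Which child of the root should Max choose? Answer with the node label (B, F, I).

B

C (Max): max(1, 4, 11) = 11
D (Max): max(7, 3, 6) = 7
E (Max): max(2, 6, 4) = 6
B (Min): min(11, 7, 6) = 6
G (Max): max(14, 6, 15) = 15
H (Max): max(4, 11, 10) = 11
F (Min): min(15, 11, 3) = 3
J (Max): max(4, 11, 5) = 11
I (Min): min(11, 3, 6) = 3
Root (Max): max(6, 3, 3) = 6
Max picks the child with the highest value: B (value 6).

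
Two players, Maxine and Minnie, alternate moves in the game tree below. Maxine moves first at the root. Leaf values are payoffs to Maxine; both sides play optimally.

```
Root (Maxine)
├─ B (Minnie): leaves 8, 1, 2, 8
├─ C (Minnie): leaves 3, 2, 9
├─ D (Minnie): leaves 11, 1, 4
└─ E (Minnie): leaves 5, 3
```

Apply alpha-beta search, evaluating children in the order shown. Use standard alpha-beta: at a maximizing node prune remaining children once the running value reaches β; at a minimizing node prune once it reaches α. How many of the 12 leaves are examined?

B [α=-∞,β=+∞]: v=1
C [α=1,β=+∞]: v=2
D [α=2,β=+∞]: v=1 after child 2 ≤ α → α-cutoff, skip 1
E [α=2,β=+∞]: v=3
Root [α=-∞,β=+∞]: v=3
Leaves evaluated: 11 of 12.

11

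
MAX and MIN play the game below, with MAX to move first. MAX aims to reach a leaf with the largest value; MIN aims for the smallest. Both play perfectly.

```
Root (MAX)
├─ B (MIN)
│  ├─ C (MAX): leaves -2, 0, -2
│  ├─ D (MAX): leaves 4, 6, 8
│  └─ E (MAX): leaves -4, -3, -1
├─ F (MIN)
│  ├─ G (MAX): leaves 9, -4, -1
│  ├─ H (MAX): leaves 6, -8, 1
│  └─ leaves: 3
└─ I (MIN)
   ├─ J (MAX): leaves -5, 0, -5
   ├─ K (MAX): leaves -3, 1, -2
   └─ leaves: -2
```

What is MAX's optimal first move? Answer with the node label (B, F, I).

C (MAX): max(-2, 0, -2) = 0
D (MAX): max(4, 6, 8) = 8
E (MAX): max(-4, -3, -1) = -1
B (MIN): min(0, 8, -1) = -1
G (MAX): max(9, -4, -1) = 9
H (MAX): max(6, -8, 1) = 6
F (MIN): min(9, 6, 3) = 3
J (MAX): max(-5, 0, -5) = 0
K (MAX): max(-3, 1, -2) = 1
I (MIN): min(0, 1, -2) = -2
Root (MAX): max(-1, 3, -2) = 3
MAX picks the child with the highest value: F (value 3).

F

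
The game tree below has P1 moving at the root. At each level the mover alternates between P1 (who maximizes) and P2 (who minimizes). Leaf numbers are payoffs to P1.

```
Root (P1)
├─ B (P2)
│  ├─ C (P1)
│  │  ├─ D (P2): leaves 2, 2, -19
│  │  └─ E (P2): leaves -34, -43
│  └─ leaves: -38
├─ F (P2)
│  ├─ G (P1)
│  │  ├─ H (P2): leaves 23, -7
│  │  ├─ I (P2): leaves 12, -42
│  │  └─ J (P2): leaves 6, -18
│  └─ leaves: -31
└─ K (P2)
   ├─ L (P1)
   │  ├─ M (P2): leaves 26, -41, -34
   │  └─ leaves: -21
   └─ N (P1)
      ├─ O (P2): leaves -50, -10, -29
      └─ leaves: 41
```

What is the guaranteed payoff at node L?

M: min(26, -41, -34) = -41
L: max(-41, -21) = -21

-21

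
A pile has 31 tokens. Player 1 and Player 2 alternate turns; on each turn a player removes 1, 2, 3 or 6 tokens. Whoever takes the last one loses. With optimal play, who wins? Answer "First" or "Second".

Mark each pile size as W (mover wins) or L (mover loses):
i:   0  1  2  3  4  5  6  7  8  9 10 11 12 13 14 15 16 17 18 19 20 21 22 23 24 25 26 27 28 29 30 31
     W  L  W  W  W  L  W  W  W  L  W  W  W  L  W  W  W  L  W  W  W  L  W  W  W  L  W  W  W  L  W  W
Position 31 is W, so the first player wins.

First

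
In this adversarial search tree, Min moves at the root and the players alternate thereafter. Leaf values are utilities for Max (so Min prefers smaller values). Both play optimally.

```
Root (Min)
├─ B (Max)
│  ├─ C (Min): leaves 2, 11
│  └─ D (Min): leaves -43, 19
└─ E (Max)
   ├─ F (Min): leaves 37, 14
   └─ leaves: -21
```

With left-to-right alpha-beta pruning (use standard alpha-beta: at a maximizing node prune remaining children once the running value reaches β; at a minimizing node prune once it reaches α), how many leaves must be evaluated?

C [α=-∞,β=+∞]: v=2
D [α=2,β=+∞]: v=-43 after child 1 ≤ α → α-cutoff, skip 1
B [α=-∞,β=+∞]: v=2
F [α=-∞,β=2]: v=14
E [α=-∞,β=2]: v=14 after child 1 ≥ β → β-cutoff, skip 1
Root [α=-∞,β=+∞]: v=2
Leaves evaluated: 5 of 7.

5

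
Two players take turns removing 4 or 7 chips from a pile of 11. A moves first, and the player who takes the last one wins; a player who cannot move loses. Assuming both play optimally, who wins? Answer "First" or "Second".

Positions where the player to move wins (W) vs loses (L):
i:   0  1  2  3  4  5  6  7  8  9 10 11
     L  L  L  L  W  W  W  W  W  W  W  L
Position 11 is L, so the second player wins.

Second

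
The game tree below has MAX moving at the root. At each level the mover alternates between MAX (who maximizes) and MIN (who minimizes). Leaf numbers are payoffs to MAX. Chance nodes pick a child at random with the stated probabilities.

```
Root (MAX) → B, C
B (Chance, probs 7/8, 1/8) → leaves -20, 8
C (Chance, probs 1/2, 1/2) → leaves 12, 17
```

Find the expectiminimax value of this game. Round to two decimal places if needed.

14.5

B (Chance): 7/8·-20 + 1/8·8 = -16.5
C (Chance): 1/2·12 + 1/2·17 = 14.5
Root (MAX): max(-16.5, 14.5) = 14.5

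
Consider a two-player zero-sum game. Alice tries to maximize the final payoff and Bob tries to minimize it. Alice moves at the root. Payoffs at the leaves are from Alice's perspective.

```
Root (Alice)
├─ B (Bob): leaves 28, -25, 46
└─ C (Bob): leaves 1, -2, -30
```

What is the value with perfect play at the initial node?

-25

B (Bob): min(28, -25, 46) = -25
C (Bob): min(1, -2, -30) = -30
Root (Alice): max(-25, -30) = -25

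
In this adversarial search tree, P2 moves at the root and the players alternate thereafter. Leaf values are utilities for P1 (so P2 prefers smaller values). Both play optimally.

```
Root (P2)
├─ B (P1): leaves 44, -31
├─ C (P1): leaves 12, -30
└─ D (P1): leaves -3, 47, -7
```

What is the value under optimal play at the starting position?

12

B (P1): max(44, -31) = 44
C (P1): max(12, -30) = 12
D (P1): max(-3, 47, -7) = 47
Root (P2): min(44, 12, 47) = 12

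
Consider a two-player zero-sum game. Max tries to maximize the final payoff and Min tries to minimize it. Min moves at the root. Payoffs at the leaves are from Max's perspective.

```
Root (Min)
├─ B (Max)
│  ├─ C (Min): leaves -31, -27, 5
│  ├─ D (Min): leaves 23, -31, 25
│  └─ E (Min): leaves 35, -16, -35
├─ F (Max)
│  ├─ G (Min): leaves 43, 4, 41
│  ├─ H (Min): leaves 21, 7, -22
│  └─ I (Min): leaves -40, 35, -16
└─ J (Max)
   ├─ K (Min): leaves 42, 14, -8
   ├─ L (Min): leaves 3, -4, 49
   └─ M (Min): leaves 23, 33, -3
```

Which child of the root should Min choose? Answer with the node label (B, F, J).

C (Min): min(-31, -27, 5) = -31
D (Min): min(23, -31, 25) = -31
E (Min): min(35, -16, -35) = -35
B (Max): max(-31, -31, -35) = -31
G (Min): min(43, 4, 41) = 4
H (Min): min(21, 7, -22) = -22
I (Min): min(-40, 35, -16) = -40
F (Max): max(4, -22, -40) = 4
K (Min): min(42, 14, -8) = -8
L (Min): min(3, -4, 49) = -4
M (Min): min(23, 33, -3) = -3
J (Max): max(-8, -4, -3) = -3
Root (Min): min(-31, 4, -3) = -31
Min picks the child with the lowest value: B (value -31).

B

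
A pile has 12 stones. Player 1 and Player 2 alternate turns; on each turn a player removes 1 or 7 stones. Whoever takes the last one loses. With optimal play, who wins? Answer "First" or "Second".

Positions where the player to move wins (W) vs loses (L):
i:   0  1  2  3  4  5  6  7  8  9 10 11 12
     W  L  W  L  W  L  W  L  W  L  W  L  W
Position 12 is W, so the first player wins.

First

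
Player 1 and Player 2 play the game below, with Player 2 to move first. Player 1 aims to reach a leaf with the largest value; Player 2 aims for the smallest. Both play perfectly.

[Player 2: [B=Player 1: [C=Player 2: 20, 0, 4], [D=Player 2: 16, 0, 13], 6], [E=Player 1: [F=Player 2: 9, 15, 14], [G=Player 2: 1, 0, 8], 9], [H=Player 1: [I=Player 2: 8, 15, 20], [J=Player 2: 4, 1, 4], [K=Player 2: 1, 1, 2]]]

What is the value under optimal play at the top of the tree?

C (Player 2): min(20, 0, 4) = 0
D (Player 2): min(16, 0, 13) = 0
B (Player 1): max(0, 0, 6) = 6
F (Player 2): min(9, 15, 14) = 9
G (Player 2): min(1, 0, 8) = 0
E (Player 1): max(9, 0, 9) = 9
I (Player 2): min(8, 15, 20) = 8
J (Player 2): min(4, 1, 4) = 1
K (Player 2): min(1, 1, 2) = 1
H (Player 1): max(8, 1, 1) = 8
Root (Player 2): min(6, 9, 8) = 6

6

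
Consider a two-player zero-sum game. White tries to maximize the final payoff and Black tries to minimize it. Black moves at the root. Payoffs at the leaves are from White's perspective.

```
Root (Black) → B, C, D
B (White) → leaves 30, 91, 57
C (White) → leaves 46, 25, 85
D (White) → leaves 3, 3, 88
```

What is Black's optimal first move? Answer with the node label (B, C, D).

C

B (White): max(30, 91, 57) = 91
C (White): max(46, 25, 85) = 85
D (White): max(3, 3, 88) = 88
Root (Black): min(91, 85, 88) = 85
Black picks the child with the lowest value: C (value 85).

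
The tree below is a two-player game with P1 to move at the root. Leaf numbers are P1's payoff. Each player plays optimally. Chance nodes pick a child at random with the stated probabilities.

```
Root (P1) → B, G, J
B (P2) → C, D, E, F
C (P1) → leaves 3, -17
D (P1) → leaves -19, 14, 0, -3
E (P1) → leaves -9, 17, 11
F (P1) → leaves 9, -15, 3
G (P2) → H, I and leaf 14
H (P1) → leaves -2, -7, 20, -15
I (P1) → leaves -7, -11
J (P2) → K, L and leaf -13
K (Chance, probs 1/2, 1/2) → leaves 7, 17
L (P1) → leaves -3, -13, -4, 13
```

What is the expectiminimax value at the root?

C (P1): max(3, -17) = 3
D (P1): max(-19, 14, 0, -3) = 14
E (P1): max(-9, 17, 11) = 17
F (P1): max(9, -15, 3) = 9
B (P2): min(3, 14, 17, 9) = 3
H (P1): max(-2, -7, 20, -15) = 20
I (P1): max(-7, -11) = -7
G (P2): min(20, -7, 14) = -7
K (Chance): 1/2·7 + 1/2·17 = 12
L (P1): max(-3, -13, -4, 13) = 13
J (P2): min(12, 13, -13) = -13
Root (P1): max(3, -7, -13) = 3

3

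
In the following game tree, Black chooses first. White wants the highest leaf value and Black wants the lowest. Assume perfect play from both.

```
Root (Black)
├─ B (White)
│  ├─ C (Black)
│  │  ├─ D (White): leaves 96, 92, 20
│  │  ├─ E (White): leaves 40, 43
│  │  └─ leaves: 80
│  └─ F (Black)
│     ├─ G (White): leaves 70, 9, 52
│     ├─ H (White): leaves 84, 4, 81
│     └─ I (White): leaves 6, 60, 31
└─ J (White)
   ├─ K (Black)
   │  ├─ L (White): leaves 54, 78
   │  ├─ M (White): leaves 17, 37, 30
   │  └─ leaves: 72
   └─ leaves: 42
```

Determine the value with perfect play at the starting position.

42

D (White): max(96, 92, 20) = 96
E (White): max(40, 43) = 43
C (Black): min(96, 43, 80) = 43
G (White): max(70, 9, 52) = 70
H (White): max(84, 4, 81) = 84
I (White): max(6, 60, 31) = 60
F (Black): min(70, 84, 60) = 60
B (White): max(43, 60) = 60
L (White): max(54, 78) = 78
M (White): max(17, 37, 30) = 37
K (Black): min(78, 37, 72) = 37
J (White): max(37, 42) = 42
Root (Black): min(60, 42) = 42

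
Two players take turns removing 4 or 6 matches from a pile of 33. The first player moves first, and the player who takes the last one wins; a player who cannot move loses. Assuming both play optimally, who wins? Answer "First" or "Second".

Second

i:   0  1  2  3  4  5  6  7  8  9 10 11 12 13 14 15 16 17 18 19 20 21 22 23 24 25 26 27 28 29 30 31 32 33
     L  L  L  L  W  W  W  W  W  W  L  L  L  L  W  W  W  W  W  W  L  L  L  L  W  W  W  W  W  W  L  L  L  L
Position 33 is L, so the second player wins.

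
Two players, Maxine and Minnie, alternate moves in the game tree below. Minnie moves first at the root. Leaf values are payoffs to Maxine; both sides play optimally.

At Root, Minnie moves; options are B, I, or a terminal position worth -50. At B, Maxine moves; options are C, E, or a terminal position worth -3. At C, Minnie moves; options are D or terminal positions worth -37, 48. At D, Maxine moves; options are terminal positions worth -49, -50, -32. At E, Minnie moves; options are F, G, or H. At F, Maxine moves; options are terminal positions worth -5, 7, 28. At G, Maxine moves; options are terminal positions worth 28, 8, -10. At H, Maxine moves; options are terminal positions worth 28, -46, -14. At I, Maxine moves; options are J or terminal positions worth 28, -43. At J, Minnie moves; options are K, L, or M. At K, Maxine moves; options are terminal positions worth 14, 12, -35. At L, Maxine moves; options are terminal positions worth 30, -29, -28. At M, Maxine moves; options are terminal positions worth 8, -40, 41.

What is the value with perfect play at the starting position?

D (Maxine): max(-49, -50, -32) = -32
C (Minnie): min(-32, -37, 48) = -37
F (Maxine): max(-5, 7, 28) = 28
G (Maxine): max(28, 8, -10) = 28
H (Maxine): max(28, -46, -14) = 28
E (Minnie): min(28, 28, 28) = 28
B (Maxine): max(-37, 28, -3) = 28
K (Maxine): max(14, 12, -35) = 14
L (Maxine): max(30, -29, -28) = 30
M (Maxine): max(8, -40, 41) = 41
J (Minnie): min(14, 30, 41) = 14
I (Maxine): max(14, 28, -43) = 28
Root (Minnie): min(28, 28, -50) = -50

-50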